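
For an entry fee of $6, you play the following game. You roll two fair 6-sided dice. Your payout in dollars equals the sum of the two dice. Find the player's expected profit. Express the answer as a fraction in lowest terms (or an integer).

$1

Distribution of the sum of the two dice: 2 w.p. 1/36, 3 w.p. 1/18, 4 w.p. 1/12, 5 w.p. 1/9, 6 w.p. 5/36, 7 w.p. 1/6, …
E[payout] = (1/36)·2 + (1/18)·3 + (1/12)·4 + (1/9)·5 + (5/36)·6 + (1/6)·7 + (5/36)·8 + (1/9)·9 + (1/12)·10 + (1/18)·11 + (1/36)·12 = 7
Expected profit = 7 − 6 = 1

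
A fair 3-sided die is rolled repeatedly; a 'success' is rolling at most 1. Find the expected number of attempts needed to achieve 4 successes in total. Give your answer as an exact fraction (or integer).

By linearity (sum of 4 independent geometric waits), E[trials] = 4/p = 4/(1/3) = 12.

12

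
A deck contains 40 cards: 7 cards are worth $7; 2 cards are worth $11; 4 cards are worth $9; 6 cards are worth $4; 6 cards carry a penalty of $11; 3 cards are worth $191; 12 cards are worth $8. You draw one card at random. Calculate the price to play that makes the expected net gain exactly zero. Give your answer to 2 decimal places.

E[payout] = (7/40)·7 + (2/40)·11 + (4/40)·9 + (6/40)·4 + (6/40)·(-11) + (3/40)·191 + (12/40)·8 = 367/20
Fair fee = E[payout] = 367/20 ≈ $18.35

$18.35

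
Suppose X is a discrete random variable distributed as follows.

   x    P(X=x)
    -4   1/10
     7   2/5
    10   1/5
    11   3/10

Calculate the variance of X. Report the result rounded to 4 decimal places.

E[X] = (1/10)·(-4) + (2/5)·7 + (1/5)·10 + (3/10)·11 = 77/10
E[X²] = (1/10)·16 + (2/5)·49 + (1/5)·100 + (3/10)·121 = 155/2
Var(X) = 155/2 − (77/10)² = 1821/100 ≈ 18.2100

18.2100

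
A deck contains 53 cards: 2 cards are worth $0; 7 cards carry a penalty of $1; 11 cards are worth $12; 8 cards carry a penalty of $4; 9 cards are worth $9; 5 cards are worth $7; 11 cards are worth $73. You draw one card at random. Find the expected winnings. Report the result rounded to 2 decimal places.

$19.09

E[payout] = (2/53)·0 + (7/53)·(-1) + (11/53)·12 + (8/53)·(-4) + (9/53)·9 + (5/53)·7 + (11/53)·73 = 1012/53
≈ $19.09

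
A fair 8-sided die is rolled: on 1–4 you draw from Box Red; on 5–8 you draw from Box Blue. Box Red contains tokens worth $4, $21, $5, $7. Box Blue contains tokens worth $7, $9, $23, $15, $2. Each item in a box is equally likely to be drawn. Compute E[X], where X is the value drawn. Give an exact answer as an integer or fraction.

E[X | Box Red] = (4 + 21 + 5 + 7)/4 = 37/4
E[X | Box Blue] = (7 + 9 + 23 + 15 + 2)/5 = 56/5
E[X] = (1/2)·37/4 + (1/2)·56/5 = 409/40

409/40 dollars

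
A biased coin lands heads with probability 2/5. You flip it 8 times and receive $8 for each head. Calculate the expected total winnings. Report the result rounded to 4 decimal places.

E[#heads] = 8·2/5 = 16/5 (linearity over flips).
E[winnings] = 8·16/5 = 128/5.
≈ 25.6000

$25.6000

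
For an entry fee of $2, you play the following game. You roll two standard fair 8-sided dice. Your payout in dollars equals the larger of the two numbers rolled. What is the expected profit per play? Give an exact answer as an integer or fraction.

Distribution of the larger of the two numbers rolled: 1 w.p. 1/64, 2 w.p. 3/64, 3 w.p. 5/64, 4 w.p. 7/64, 5 w.p. 9/64, 6 w.p. 11/64, …
E[payout] = (1/64)·1 + (3/64)·2 + (5/64)·3 + (7/64)·4 + (9/64)·5 + (11/64)·6 + (13/64)·7 + (15/64)·8 = 93/16
Expected profit = 93/16 − 2 = 61/16

61/16 dollars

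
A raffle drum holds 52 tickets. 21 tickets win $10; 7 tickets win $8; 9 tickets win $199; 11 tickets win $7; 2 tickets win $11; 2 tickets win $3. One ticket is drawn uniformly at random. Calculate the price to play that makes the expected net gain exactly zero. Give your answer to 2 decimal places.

E[payout] = (21/52)·10 + (7/52)·8 + (9/52)·199 + (11/52)·7 + (2/52)·11 + (2/52)·3 = 1081/26
Fair fee = E[payout] = 1081/26 ≈ $41.58

$41.58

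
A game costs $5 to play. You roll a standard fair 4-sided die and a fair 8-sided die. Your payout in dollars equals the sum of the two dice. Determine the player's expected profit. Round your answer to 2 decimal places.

Distribution of the sum of the two dice: 2 w.p. 1/32, 3 w.p. 1/16, 4 w.p. 3/32, 5 w.p. 1/8, 6 w.p. 1/8, 7 w.p. 1/8, …
E[payout] = (1/32)·2 + (1/16)·3 + (3/32)·4 + (1/8)·5 + (1/8)·6 + (1/8)·7 + (1/8)·8 + (1/8)·9 + (3/32)·10 + (1/16)·11 + (1/32)·12 = 7
Expected profit = 7 − 5 = 2 ≈ $2.00

$2.00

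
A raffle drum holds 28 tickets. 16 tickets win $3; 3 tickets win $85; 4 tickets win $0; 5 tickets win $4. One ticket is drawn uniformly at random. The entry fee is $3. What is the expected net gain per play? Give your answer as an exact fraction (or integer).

E[payout] = (16/28)·3 + (3/28)·85 + (4/28)·0 + (5/28)·4 = 323/28
Expected profit = 323/28 − 3 = 239/28

239/28 dollars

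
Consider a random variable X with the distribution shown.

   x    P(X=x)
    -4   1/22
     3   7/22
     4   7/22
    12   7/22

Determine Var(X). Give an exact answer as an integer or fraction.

E[X] = (1/22)·(-4) + (7/22)·3 + (7/22)·4 + (7/22)·12 = 129/22
E[X²] = (1/22)·16 + (7/22)·9 + (7/22)·16 + (7/22)·144 = 109/2
Var(X) = 109/2 − (129/22)² = 9737/484

9737/484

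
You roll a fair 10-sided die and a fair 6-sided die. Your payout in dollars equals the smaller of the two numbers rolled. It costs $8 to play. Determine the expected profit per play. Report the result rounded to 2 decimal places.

-$5.08

Distribution of the smaller of the two numbers rolled: 1 w.p. 1/4, 2 w.p. 13/60, 3 w.p. 11/60, 4 w.p. 3/20, 5 w.p. 7/60, 6 w.p. 1/12
E[payout] = (1/4)·1 + (13/60)·2 + (11/60)·3 + (3/20)·4 + (7/60)·5 + (1/12)·6 = 35/12
Expected profit = 35/12 − 8 = -61/12 ≈ -$5.08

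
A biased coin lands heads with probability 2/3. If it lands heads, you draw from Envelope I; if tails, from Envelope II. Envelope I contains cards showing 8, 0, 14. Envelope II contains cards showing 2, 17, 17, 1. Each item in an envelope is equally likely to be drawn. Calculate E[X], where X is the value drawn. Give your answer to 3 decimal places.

E[X | Envelope I] = (8 + 0 + 14)/3 = 22/3
E[X | Envelope II] = (2 + 17 + 17 + 1)/4 = 37/4
E[X] = (2/3)·22/3 + (1/3)·37/4 = 287/36 ≈ 7.972

7.972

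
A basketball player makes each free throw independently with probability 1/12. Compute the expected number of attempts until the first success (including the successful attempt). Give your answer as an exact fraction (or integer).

For a geometric distribution, E[trials] = 1/p = 1/(1/12) = 12.

12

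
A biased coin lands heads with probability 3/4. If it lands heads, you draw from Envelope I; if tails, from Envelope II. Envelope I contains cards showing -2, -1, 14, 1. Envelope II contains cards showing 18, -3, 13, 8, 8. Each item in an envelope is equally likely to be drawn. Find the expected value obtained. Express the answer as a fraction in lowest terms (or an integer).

E[X | Envelope I] = (-2 − 1 + 14 + 1)/4 = 3
E[X | Envelope II] = (18 − 3 + 13 + 8 + 8)/5 = 44/5
E[X] = (3/4)·3 + (1/4)·44/5 = 89/20

89/20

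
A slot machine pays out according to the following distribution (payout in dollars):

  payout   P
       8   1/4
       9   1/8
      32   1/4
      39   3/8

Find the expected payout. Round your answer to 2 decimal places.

E[X] = (1/4)·8 + (1/8)·9 + (1/4)·32 + (3/8)·39
     = 103/4 ≈ 25.75

$25.75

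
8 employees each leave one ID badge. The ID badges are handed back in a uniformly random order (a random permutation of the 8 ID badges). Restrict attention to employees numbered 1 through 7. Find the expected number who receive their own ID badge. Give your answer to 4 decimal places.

0.8750

Let Xᵢ = 1 if person i gets their own ID badge. For each i, P(Xᵢ=1) = 1/8.
By linearity of expectation, E[X₁+…+X_7] = 7·(1/8) = 7/8.
≈ 0.8750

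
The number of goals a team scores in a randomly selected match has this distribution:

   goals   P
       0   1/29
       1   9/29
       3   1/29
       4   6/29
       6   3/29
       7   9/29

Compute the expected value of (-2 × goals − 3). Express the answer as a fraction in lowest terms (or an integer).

-321/29

E[-2x-3] = (1/29)·(-3) + (9/29)·(-5) + (1/29)·(-9) + (6/29)·(-11) + (3/29)·(-15) + (9/29)·(-17)
     = -321/29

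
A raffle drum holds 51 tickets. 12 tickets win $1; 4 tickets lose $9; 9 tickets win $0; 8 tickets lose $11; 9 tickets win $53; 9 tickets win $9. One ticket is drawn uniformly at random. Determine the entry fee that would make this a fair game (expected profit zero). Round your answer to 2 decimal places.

$8.75

E[payout] = (12/51)·1 + (4/51)·(-9) + (9/51)·0 + (8/51)·(-11) + (9/51)·53 + (9/51)·9 = 446/51
Fair fee = E[payout] = 446/51 ≈ $8.75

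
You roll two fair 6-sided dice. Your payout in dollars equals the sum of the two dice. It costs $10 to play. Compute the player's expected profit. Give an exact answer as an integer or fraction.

Distribution of the sum of the two dice: 2 w.p. 1/36, 3 w.p. 1/18, 4 w.p. 1/12, 5 w.p. 1/9, 6 w.p. 5/36, 7 w.p. 1/6, …
E[payout] = (1/36)·2 + (1/18)·3 + (1/12)·4 + (1/9)·5 + (5/36)·6 + (1/6)·7 + (5/36)·8 + (1/9)·9 + (1/12)·10 + (1/18)·11 + (1/36)·12 = 7
Expected profit = 7 − 10 = -3

-$3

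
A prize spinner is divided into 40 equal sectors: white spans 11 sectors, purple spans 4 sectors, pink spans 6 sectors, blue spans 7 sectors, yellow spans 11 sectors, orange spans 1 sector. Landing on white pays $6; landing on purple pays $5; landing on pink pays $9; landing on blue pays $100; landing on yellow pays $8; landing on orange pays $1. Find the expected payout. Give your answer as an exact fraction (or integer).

929/40 dollars

E[payout] = (11/40)·6 + (4/40)·5 + (6/40)·9 + (7/40)·100 + (11/40)·8 + (1/40)·1 = 929/40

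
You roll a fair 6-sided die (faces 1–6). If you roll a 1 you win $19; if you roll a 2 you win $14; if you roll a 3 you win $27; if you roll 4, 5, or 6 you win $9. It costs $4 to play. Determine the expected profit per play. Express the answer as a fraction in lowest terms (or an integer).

E[payout] = (1/2)·9 + (1/6)·14 + (1/6)·19 + (1/6)·27 = 29/2
Expected profit = 29/2 − 4 = 21/2

21/2 dollars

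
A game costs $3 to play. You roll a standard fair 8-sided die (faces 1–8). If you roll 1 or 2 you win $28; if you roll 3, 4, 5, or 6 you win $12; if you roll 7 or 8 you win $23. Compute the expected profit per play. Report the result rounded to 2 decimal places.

E[payout] = (1/2)·12 + (1/4)·23 + (1/4)·28 = 75/4
Expected profit = 75/4 − 3 = 63/4 ≈ $15.75

$15.75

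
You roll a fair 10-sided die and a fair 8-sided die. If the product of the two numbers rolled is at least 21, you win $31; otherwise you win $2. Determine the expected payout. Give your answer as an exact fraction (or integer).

631/40 dollars

E[payout] = (21/40)·2 + (19/40)·31 = 631/40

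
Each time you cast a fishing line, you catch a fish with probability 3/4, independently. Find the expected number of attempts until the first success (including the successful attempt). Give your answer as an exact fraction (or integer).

4/3

For a geometric distribution, E[trials] = 1/p = 1/(3/4) = 4/3.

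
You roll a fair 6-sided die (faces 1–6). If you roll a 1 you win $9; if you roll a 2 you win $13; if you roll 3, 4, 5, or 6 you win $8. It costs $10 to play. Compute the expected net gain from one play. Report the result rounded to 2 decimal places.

E[payout] = (2/3)·8 + (1/6)·9 + (1/6)·13 = 9
Expected profit = 9 − 10 = -1 ≈ -$1.00

-$1.00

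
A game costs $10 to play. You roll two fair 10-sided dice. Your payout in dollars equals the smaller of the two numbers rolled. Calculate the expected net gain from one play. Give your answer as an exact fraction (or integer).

-123/20 dollars

Distribution of the smaller of the two numbers rolled: 1 w.p. 19/100, 2 w.p. 17/100, 3 w.p. 3/20, 4 w.p. 13/100, 5 w.p. 11/100, 6 w.p. 9/100, …
E[payout] = (19/100)·1 + (17/100)·2 + (3/20)·3 + (13/100)·4 + (11/100)·5 + (9/100)·6 + (7/100)·7 + (1/20)·8 + (3/100)·9 + (1/100)·10 = 77/20
Expected profit = 77/20 − 10 = -123/20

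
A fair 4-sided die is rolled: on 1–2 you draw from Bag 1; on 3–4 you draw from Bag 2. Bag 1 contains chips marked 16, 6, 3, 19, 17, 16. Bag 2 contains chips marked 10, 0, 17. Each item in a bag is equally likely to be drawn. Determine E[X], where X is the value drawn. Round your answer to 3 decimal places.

10.917

E[X | Bag 1] = (16 + 6 + 3 + 19 + 17 + 16)/6 = 77/6
E[X | Bag 2] = (10 + 0 + 17)/3 = 9
E[X] = (1/2)·77/6 + (1/2)·9 = 131/12 ≈ 10.917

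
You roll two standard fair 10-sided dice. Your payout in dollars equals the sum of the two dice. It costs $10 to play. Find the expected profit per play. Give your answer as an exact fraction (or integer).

$1

Distribution of the sum of the two dice: 2 w.p. 1/100, 3 w.p. 1/50, 4 w.p. 3/100, 5 w.p. 1/25, 6 w.p. 1/20, 7 w.p. 3/50, …
E[payout] = (1/100)·2 + (1/50)·3 + (3/100)·4 + (1/25)·5 + (1/20)·6 + (3/50)·7 + (7/100)·8 + (2/25)·9 + (9/100)·10 + (1/10)·11 + (9/100)·12 + (2/25)·13 + (7/100)·14 + (3/50)·15 + (1/20)·16 + (1/25)·17 + (3/100)·18 + (1/50)·19 + (1/100)·20 = 11
Expected profit = 11 − 10 = 1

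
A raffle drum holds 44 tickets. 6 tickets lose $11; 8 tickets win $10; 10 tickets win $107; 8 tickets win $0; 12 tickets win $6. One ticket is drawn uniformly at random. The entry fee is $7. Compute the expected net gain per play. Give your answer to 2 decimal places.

E[payout] = (6/44)·(-11) + (8/44)·10 + (10/44)·107 + (8/44)·0 + (12/44)·6 = 289/11
Expected profit = 289/11 − 7 = 212/11 ≈ $19.27

$19.27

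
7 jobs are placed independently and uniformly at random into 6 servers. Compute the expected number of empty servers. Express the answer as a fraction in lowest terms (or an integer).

78125/46656

Let Xⱼ=1 if server j is empty. P(Xⱼ=1) = ((6-1)/6)^7 = 78125/279936.
By linearity, E[#empty] = 6·78125/279936 = 78125/46656.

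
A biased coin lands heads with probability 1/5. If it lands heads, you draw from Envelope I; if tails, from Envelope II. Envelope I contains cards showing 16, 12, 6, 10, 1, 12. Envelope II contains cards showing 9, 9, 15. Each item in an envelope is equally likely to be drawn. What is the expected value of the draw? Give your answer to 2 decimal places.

E[X | Envelope I] = (16 + 12 + 6 + 10 + 1 + 12)/6 = 19/2
E[X | Envelope II] = (9 + 9 + 15)/3 = 11
E[X] = (1/5)·19/2 + (4/5)·11 = 107/10 ≈ 10.70

10.70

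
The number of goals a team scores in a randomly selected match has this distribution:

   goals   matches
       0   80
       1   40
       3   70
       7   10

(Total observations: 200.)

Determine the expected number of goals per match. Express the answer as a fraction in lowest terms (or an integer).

Total = 200, so P(goals=0) = 80/200, etc.
E[X] = (2/5)·0 + (1/5)·1 + (7/20)·3 + (1/20)·7
     = 8/5

8/5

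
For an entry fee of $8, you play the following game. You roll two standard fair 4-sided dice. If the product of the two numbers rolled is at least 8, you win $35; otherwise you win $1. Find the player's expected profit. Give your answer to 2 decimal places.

E[payout] = (5/8)·1 + (3/8)·35 = 55/4
Expected profit = 55/4 − 8 = 23/4 ≈ $5.75

$5.75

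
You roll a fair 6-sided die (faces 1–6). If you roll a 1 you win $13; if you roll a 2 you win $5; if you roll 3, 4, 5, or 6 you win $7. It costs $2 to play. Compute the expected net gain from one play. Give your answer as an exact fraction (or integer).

17/3 dollars

E[payout] = (1/6)·5 + (2/3)·7 + (1/6)·13 = 23/3
Expected profit = 23/3 − 2 = 17/3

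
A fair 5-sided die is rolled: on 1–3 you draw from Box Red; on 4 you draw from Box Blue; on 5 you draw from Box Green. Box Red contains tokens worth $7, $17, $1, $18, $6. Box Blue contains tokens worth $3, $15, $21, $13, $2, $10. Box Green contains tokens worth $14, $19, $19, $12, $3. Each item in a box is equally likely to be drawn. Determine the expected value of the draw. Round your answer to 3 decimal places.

$10.693

E[X | Box Red] = (7 + 17 + 1 + 18 + 6)/5 = 49/5
E[X | Box Blue] = (3 + 15 + 21 + 13 + 2 + 10)/6 = 32/3
E[X | Box Green] = (14 + 19 + 19 + 12 + 3)/5 = 67/5
E[X] = (3/5)·49/5 + (1/5)·32/3 + (1/5)·67/5 = 802/75 ≈ 10.693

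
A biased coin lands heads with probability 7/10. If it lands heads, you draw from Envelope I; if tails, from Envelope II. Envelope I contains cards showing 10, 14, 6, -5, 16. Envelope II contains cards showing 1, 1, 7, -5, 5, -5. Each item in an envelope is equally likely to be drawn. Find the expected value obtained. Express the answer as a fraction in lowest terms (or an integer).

E[X | Envelope I] = (10 + 14 + 6 − 5 + 16)/5 = 41/5
E[X | Envelope II] = (1 + 1 + 7 − 5 + 5 − 5)/6 = 2/3
E[X] = (7/10)·41/5 + (3/10)·2/3 = 297/50

297/50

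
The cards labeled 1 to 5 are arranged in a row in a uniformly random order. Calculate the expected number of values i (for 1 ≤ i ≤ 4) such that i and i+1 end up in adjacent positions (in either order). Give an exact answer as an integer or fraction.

8/5

For each i ∈ {1,…,4}, let Xᵢ = 1 if i and i+1 are adjacent. P(Xᵢ=1) = 2·(5−1)!/5! = 2/5.
By linearity, E[ΣXᵢ] = (4)·(2/5) = 8/5.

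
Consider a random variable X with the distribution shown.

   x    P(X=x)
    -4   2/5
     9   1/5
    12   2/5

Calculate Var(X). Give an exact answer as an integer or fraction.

E[X] = (2/5)·(-4) + (1/5)·9 + (2/5)·12 = 5
E[X²] = (2/5)·16 + (1/5)·81 + (2/5)·144 = 401/5
Var(X) = 401/5 − (5)² = 276/5

276/5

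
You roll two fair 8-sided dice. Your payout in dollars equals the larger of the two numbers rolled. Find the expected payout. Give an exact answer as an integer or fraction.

93/16 dollars

Distribution of the larger of the two numbers rolled: 1 w.p. 1/64, 2 w.p. 3/64, 3 w.p. 5/64, 4 w.p. 7/64, 5 w.p. 9/64, 6 w.p. 11/64, …
E[payout] = (1/64)·1 + (3/64)·2 + (5/64)·3 + (7/64)·4 + (9/64)·5 + (11/64)·6 + (13/64)·7 + (15/64)·8 = 93/16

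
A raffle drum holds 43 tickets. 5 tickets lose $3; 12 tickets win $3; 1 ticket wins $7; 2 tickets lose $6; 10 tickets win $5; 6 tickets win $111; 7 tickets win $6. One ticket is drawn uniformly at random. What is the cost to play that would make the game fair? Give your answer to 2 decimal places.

$18.00

E[payout] = (5/43)·(-3) + (12/43)·3 + (1/43)·7 + (2/43)·(-6) + (10/43)·5 + (6/43)·111 + (7/43)·6 = 18
Fair fee = E[payout] = 18 ≈ $18.00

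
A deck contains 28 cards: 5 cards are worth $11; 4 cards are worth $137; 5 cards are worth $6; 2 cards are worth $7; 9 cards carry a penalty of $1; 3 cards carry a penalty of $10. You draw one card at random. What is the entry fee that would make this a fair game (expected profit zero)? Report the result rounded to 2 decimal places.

$21.71

E[payout] = (5/28)·11 + (4/28)·137 + (5/28)·6 + (2/28)·7 + (9/28)·(-1) + (3/28)·(-10) = 152/7
Fair fee = E[payout] = 152/7 ≈ $21.71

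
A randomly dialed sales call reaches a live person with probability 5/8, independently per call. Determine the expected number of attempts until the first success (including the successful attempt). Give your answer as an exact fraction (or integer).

For a geometric distribution, E[trials] = 1/p = 1/(5/8) = 8/5.

8/5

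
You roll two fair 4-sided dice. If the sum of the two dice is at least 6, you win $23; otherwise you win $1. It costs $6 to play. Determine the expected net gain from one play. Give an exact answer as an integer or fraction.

13/4 dollars

E[payout] = (5/8)·1 + (3/8)·23 = 37/4
Expected profit = 37/4 − 6 = 13/4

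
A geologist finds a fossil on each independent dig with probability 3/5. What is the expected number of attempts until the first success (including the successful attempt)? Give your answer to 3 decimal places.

1.667

For a geometric distribution, E[trials] = 1/p = 1/(3/5) = 5/3.
≈ 1.667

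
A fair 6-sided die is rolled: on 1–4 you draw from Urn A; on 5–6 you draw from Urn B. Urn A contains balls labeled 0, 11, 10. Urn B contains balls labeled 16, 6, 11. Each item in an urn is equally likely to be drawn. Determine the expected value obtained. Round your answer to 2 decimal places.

E[X | Urn A] = (0 + 11 + 10)/3 = 7
E[X | Urn B] = (16 + 6 + 11)/3 = 11
E[X] = (2/3)·7 + (1/3)·11 = 25/3 ≈ 8.33

8.33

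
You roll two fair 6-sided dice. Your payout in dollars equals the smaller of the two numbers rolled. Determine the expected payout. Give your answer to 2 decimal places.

$2.53

Distribution of the smaller of the two numbers rolled: 1 w.p. 11/36, 2 w.p. 1/4, 3 w.p. 7/36, 4 w.p. 5/36, 5 w.p. 1/12, 6 w.p. 1/36
E[payout] = (11/36)·1 + (1/4)·2 + (7/36)·3 + (5/36)·4 + (1/12)·5 + (1/36)·6 = 91/36
≈ $2.53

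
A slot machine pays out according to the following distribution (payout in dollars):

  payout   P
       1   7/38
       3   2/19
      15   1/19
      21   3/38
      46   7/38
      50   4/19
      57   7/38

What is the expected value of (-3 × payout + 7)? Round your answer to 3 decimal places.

E[-3x+7] = (7/38)·4 + (2/19)·(-2) + (1/19)·(-38) + (3/38)·(-56) + (7/38)·(-131) + (4/19)·(-143) + (7/38)·(-164)
     = -3433/38 ≈ -90.342

-90.342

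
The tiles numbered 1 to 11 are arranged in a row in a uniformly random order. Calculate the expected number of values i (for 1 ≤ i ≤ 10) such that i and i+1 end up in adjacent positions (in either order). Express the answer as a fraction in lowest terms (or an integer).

For each i ∈ {1,…,10}, let Xᵢ = 1 if i and i+1 are adjacent. P(Xᵢ=1) = 2·(11−1)!/11! = 2/11.
By linearity, E[ΣXᵢ] = (10)·(2/11) = 20/11.

20/11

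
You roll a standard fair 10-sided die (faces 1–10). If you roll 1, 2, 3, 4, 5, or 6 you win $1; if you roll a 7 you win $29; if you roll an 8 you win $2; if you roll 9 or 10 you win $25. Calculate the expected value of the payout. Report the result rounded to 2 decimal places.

$8.70

E[payout] = (3/5)·1 + (1/10)·2 + (1/5)·25 + (1/10)·29 = 87/10
≈ $8.70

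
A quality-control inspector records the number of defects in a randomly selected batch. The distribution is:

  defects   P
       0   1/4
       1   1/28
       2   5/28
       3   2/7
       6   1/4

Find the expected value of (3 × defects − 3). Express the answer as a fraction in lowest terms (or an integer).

21/4

E[3x-3] = (1/4)·(-3) + (1/28)·0 + (5/28)·3 + (2/7)·6 + (1/4)·15
     = 21/4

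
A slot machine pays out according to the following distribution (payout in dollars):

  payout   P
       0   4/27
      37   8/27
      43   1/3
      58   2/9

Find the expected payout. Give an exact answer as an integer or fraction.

E[X] = (4/27)·0 + (8/27)·37 + (1/3)·43 + (2/9)·58
     = 1031/27

1031/27 dollars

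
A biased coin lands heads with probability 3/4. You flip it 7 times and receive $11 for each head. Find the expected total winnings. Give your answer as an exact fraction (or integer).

231/4 dollars

E[#heads] = 7·3/4 = 21/4 (linearity over flips).
E[winnings] = 11·21/4 = 231/4.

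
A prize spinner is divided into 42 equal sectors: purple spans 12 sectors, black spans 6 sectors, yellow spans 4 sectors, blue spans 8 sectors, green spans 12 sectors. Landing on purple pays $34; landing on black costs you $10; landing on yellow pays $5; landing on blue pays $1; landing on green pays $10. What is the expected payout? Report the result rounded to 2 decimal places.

E[payout] = (12/42)·34 + (6/42)·(-10) + (4/42)·5 + (8/42)·1 + (12/42)·10 = 248/21
≈ $11.81

$11.81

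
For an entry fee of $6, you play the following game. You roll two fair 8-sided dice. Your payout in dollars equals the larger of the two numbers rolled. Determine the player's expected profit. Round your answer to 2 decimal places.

Distribution of the larger of the two numbers rolled: 1 w.p. 1/64, 2 w.p. 3/64, 3 w.p. 5/64, 4 w.p. 7/64, 5 w.p. 9/64, 6 w.p. 11/64, …
E[payout] = (1/64)·1 + (3/64)·2 + (5/64)·3 + (7/64)·4 + (9/64)·5 + (11/64)·6 + (13/64)·7 + (15/64)·8 = 93/16
Expected profit = 93/16 − 6 = -3/16 ≈ -$0.19

-$0.19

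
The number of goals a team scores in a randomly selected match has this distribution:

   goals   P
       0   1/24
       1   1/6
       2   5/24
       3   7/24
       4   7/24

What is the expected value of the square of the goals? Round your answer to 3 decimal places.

8.292

E[X²] = (1/24)·0 + (1/6)·1 + (5/24)·4 + (7/24)·9 + (7/24)·16
     = 199/24 ≈ 8.292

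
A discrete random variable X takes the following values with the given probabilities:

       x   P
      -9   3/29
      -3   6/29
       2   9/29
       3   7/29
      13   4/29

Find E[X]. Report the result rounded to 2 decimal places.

E[X] = (3/29)·(-9) + (6/29)·(-3) + (9/29)·2 + (7/29)·3 + (4/29)·13
     = 46/29 ≈ 1.59

1.59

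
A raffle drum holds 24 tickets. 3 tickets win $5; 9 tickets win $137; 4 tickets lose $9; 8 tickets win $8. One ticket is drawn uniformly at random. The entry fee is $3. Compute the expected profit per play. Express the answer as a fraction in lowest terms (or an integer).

301/6 dollars

E[payout] = (3/24)·5 + (9/24)·137 + (4/24)·(-9) + (8/24)·8 = 319/6
Expected profit = 319/6 − 3 = 301/6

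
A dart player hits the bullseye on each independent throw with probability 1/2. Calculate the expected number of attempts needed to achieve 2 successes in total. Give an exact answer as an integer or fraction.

By linearity (sum of 2 independent geometric waits), E[trials] = 2/p = 2/(1/2) = 4.

4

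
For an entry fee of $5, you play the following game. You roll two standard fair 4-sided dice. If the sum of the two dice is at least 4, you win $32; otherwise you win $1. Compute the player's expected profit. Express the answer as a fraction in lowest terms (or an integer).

E[payout] = (3/16)·1 + (13/16)·32 = 419/16
Expected profit = 419/16 − 5 = 339/16

339/16 dollars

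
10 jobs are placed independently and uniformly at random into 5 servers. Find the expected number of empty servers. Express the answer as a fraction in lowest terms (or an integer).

1048576/1953125

Let Xⱼ=1 if server j is empty. P(Xⱼ=1) = ((5-1)/5)^10 = 1048576/9765625.
By linearity, E[#empty] = 5·1048576/9765625 = 1048576/1953125.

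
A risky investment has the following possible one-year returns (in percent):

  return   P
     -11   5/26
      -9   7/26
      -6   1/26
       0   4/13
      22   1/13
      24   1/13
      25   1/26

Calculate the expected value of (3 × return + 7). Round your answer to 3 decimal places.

E[3x+7] = (5/26)·(-26) + (7/26)·(-20) + (1/26)·(-11) + (4/13)·7 + (1/13)·73 + (1/13)·79 + (1/26)·82
     = 161/26 ≈ 6.192

6.192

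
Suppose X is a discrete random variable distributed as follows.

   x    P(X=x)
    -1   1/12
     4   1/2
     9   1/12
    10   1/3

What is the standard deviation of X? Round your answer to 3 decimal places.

E[X] = 6, E[X²] = 289/6
Var(X) = E[X²] − (E[X])² = 289/6 − 36 = 73/6
SD(X) = √(73/6) ≈ 3.488

3.488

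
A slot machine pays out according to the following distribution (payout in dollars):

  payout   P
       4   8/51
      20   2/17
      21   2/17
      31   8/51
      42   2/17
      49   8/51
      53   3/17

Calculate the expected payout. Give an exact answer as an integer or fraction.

E[X] = (8/51)·4 + (2/17)·20 + (2/17)·21 + (8/51)·31 + (2/17)·42 + (8/51)·49 + (3/17)·53
     = 549/17

549/17 dollars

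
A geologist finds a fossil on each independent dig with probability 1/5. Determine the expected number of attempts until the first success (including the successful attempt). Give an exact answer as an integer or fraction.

For a geometric distribution, E[trials] = 1/p = 1/(1/5) = 5.

5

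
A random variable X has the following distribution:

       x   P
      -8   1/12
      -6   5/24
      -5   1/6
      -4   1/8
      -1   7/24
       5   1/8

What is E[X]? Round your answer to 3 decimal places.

-2.917

E[X] = (1/12)·(-8) + (5/24)·(-6) + (1/6)·(-5) + (1/8)·(-4) + (7/24)·(-1) + (1/8)·5
     = -35/12 ≈ -2.917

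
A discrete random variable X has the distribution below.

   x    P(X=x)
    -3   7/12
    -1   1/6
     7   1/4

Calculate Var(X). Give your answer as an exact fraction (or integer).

635/36

E[X] = (7/12)·(-3) + (1/6)·(-1) + (1/4)·7 = -1/6
E[X²] = (7/12)·9 + (1/6)·1 + (1/4)·49 = 53/3
Var(X) = 53/3 − (-1/6)² = 635/36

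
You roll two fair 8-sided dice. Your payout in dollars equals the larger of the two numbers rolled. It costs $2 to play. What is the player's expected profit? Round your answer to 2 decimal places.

$3.81

Distribution of the larger of the two numbers rolled: 1 w.p. 1/64, 2 w.p. 3/64, 3 w.p. 5/64, 4 w.p. 7/64, 5 w.p. 9/64, 6 w.p. 11/64, …
E[payout] = (1/64)·1 + (3/64)·2 + (5/64)·3 + (7/64)·4 + (9/64)·5 + (11/64)·6 + (13/64)·7 + (15/64)·8 = 93/16
Expected profit = 93/16 − 2 = 61/16 ≈ $3.81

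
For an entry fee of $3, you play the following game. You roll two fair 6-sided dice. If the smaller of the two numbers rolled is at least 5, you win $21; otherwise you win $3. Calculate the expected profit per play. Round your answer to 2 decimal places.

E[payout] = (8/9)·3 + (1/9)·21 = 5
Expected profit = 5 − 3 = 2 ≈ $2.00

$2.00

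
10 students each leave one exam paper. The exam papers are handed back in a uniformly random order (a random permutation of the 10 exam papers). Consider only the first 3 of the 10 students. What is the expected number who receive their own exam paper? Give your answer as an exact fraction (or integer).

3/10

Let Xᵢ = 1 if person i gets their own exam paper. For each i, P(Xᵢ=1) = 1/10.
By linearity of expectation, E[X₁+…+X_3] = 3·(1/10) = 3/10.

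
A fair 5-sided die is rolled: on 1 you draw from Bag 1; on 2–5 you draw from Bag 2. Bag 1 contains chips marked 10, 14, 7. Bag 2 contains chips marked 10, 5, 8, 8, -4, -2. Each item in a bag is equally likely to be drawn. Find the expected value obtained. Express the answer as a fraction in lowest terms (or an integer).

27/5

E[X | Bag 1] = (10 + 14 + 7)/3 = 31/3
E[X | Bag 2] = (10 + 5 + 8 + 8 − 4 − 2)/6 = 25/6
E[X] = (1/5)·31/3 + (4/5)·25/6 = 27/5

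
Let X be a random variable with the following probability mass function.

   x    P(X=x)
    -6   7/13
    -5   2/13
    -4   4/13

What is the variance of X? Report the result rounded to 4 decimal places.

E[X] = (7/13)·(-6) + (2/13)·(-5) + (4/13)·(-4) = -68/13
E[X²] = (7/13)·36 + (2/13)·25 + (4/13)·16 = 366/13
Var(X) = 366/13 − (-68/13)² = 134/169 ≈ 0.7929

0.7929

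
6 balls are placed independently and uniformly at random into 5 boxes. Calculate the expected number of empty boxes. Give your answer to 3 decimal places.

1.311

Let Xⱼ=1 if box j is empty. P(Xⱼ=1) = ((5-1)/5)^6 = 4096/15625.
By linearity, E[#empty] = 5·4096/15625 = 4096/3125.
≈ 1.311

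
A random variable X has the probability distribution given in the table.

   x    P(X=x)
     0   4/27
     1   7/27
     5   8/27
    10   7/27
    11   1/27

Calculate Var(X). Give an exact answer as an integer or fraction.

E[X] = (4/27)·0 + (7/27)·1 + (8/27)·5 + (7/27)·10 + (1/27)·11 = 128/27
E[X²] = (4/27)·0 + (7/27)·1 + (8/27)·25 + (7/27)·100 + (1/27)·121 = 1028/27
Var(X) = 1028/27 − (128/27)² = 11372/729

11372/729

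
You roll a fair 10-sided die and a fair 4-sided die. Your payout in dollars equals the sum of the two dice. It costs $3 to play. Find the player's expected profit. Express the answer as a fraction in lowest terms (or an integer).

$5

Distribution of the sum of the two dice: 2 w.p. 1/40, 3 w.p. 1/20, 4 w.p. 3/40, 5 w.p. 1/10, 6 w.p. 1/10, 7 w.p. 1/10, …
E[payout] = (1/40)·2 + (1/20)·3 + (3/40)·4 + (1/10)·5 + (1/10)·6 + (1/10)·7 + (1/10)·8 + (1/10)·9 + (1/10)·10 + (1/10)·11 + (3/40)·12 + (1/20)·13 + (1/40)·14 = 8
Expected profit = 8 − 3 = 5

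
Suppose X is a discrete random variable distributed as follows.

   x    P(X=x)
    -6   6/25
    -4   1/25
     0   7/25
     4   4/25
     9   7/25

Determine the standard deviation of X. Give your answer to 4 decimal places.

5.6645

E[X] = 39/25, E[X²] = 863/25
Var(X) = E[X²] − (E[X])² = 863/25 − 1521/625 = 20054/625
SD(X) = √(20054/625) ≈ 5.6645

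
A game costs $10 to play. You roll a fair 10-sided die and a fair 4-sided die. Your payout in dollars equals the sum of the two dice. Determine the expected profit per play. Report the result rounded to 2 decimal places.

-$2.00

Distribution of the sum of the two dice: 2 w.p. 1/40, 3 w.p. 1/20, 4 w.p. 3/40, 5 w.p. 1/10, 6 w.p. 1/10, 7 w.p. 1/10, …
E[payout] = (1/40)·2 + (1/20)·3 + (3/40)·4 + (1/10)·5 + (1/10)·6 + (1/10)·7 + (1/10)·8 + (1/10)·9 + (1/10)·10 + (1/10)·11 + (3/40)·12 + (1/20)·13 + (1/40)·14 = 8
Expected profit = 8 − 10 = -2 ≈ -$2.00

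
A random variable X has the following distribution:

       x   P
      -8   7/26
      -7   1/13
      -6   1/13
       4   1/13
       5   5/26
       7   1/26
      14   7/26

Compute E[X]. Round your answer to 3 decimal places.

2.154

E[X] = (7/26)·(-8) + (1/13)·(-7) + (1/13)·(-6) + (1/13)·4 + (5/26)·5 + (1/26)·7 + (7/26)·14
     = 28/13 ≈ 2.154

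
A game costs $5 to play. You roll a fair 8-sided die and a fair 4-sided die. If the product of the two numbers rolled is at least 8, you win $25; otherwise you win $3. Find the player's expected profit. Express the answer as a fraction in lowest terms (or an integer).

E[payout] = (13/32)·3 + (19/32)·25 = 257/16
Expected profit = 257/16 − 5 = 177/16

177/16 dollars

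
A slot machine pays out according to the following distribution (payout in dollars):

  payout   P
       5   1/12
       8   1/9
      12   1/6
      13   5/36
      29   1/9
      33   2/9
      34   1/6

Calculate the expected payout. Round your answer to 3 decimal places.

E[X] = (1/12)·5 + (1/9)·8 + (1/6)·12 + (5/36)·13 + (1/9)·29 + (2/9)·33 + (1/6)·34
     = 64/3 ≈ 21.333

$21.333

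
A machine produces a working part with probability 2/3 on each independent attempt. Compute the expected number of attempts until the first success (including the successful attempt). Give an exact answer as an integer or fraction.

3/2

For a geometric distribution, E[trials] = 1/p = 1/(2/3) = 3/2.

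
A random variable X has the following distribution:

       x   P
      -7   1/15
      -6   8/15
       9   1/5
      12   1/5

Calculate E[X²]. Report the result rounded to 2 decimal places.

E[X²] = (1/15)·49 + (8/15)·36 + (1/5)·81 + (1/5)·144
     = 1012/15 ≈ 67.47

67.47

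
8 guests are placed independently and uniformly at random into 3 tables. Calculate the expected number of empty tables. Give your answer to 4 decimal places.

Let Xⱼ=1 if table j is empty. P(Xⱼ=1) = ((3-1)/3)^8 = 256/6561.
By linearity, E[#empty] = 3·256/6561 = 256/2187.
≈ 0.1171

0.1171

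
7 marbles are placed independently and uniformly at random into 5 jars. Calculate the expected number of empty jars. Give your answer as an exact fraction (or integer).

Let Xⱼ=1 if jar j is empty. P(Xⱼ=1) = ((5-1)/5)^7 = 16384/78125.
By linearity, E[#empty] = 5·16384/78125 = 16384/15625.

16384/15625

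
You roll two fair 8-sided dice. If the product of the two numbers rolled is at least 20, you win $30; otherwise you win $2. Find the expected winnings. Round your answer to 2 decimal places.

$14.25

E[payout] = (9/16)·2 + (7/16)·30 = 57/4
≈ $14.25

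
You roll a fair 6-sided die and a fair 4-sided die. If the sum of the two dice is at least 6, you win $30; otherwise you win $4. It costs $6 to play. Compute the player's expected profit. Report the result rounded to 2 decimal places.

E[payout] = (5/12)·4 + (7/12)·30 = 115/6
Expected profit = 115/6 − 6 = 79/6 ≈ $13.17

$13.17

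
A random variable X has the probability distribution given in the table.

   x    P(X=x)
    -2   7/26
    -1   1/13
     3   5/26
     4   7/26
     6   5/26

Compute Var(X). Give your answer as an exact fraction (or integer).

E[X] = (7/26)·(-2) + (1/13)·(-1) + (5/26)·3 + (7/26)·4 + (5/26)·6 = 57/26
E[X²] = (7/26)·4 + (1/13)·1 + (5/26)·9 + (7/26)·16 + (5/26)·36 = 367/26
Var(X) = 367/26 − (57/26)² = 6293/676

6293/676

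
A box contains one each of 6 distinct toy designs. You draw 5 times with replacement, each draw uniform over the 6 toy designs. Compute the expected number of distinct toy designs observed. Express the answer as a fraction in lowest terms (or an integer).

Let Xⱼ=1 if type j appears at least once. P(Xⱼ=1) = 1 − ((6−1)/6)^5 = 4651/7776.
E[#distinct] = 6·4651/7776 = 4651/1296.

4651/1296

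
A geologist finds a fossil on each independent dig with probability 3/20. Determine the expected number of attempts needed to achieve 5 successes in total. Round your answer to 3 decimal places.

By linearity (sum of 5 independent geometric waits), E[trials] = 5/p = 5/(3/20) = 100/3.
≈ 33.333

33.333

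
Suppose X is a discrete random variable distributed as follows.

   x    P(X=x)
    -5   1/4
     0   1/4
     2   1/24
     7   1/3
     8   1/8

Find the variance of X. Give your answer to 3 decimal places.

26.056

E[X] = (1/4)·(-5) + (1/4)·0 + (1/24)·2 + (1/3)·7 + (1/8)·8 = 13/6
E[X²] = (1/4)·25 + (1/4)·0 + (1/24)·4 + (1/3)·49 + (1/8)·64 = 123/4
Var(X) = 123/4 − (13/6)² = 469/18 ≈ 26.056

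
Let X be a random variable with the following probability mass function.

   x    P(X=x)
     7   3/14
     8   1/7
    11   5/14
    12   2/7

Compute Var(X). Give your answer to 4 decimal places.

E[X] = (3/14)·7 + (1/7)·8 + (5/14)·11 + (2/7)·12 = 10
E[X²] = (3/14)·49 + (1/7)·64 + (5/14)·121 + (2/7)·144 = 104
Var(X) = 104 − (10)² = 4 ≈ 4.0000

4.0000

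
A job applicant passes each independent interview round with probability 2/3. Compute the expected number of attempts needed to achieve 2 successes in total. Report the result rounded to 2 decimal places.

By linearity (sum of 2 independent geometric waits), E[trials] = 2/p = 2/(2/3) = 3.
≈ 3.00

3.00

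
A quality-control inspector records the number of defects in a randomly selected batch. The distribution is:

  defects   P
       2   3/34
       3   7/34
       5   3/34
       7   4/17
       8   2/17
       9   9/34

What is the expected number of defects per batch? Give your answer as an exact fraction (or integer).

211/34

E[X] = (3/34)·2 + (7/34)·3 + (3/34)·5 + (4/17)·7 + (2/17)·8 + (9/34)·9
     = 211/34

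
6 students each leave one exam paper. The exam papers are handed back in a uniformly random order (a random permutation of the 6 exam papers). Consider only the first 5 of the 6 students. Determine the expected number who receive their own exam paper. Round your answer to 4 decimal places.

0.8333

Let Xᵢ = 1 if person i gets their own exam paper. For each i, P(Xᵢ=1) = 1/6.
By linearity of expectation, E[X₁+…+X_5] = 5·(1/6) = 5/6.
≈ 0.8333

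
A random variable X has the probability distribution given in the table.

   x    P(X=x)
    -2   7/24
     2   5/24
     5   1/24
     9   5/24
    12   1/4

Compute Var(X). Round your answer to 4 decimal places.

31.7431

E[X] = (7/24)·(-2) + (5/24)·2 + (1/24)·5 + (5/24)·9 + (1/4)·12 = 59/12
E[X²] = (7/24)·4 + (5/24)·4 + (1/24)·25 + (5/24)·81 + (1/4)·144 = 671/12
Var(X) = 671/12 − (59/12)² = 4571/144 ≈ 31.7431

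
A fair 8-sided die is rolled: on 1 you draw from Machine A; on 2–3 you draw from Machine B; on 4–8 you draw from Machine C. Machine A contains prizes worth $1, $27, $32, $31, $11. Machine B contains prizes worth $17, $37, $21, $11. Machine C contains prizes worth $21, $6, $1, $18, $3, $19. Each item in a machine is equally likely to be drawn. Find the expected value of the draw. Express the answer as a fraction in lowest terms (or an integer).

1801/120 dollars

E[X | Machine A] = (1 + 27 + 32 + 31 + 11)/5 = 102/5
E[X | Machine B] = (17 + 37 + 21 + 11)/4 = 43/2
E[X | Machine C] = (21 + 6 + 1 + 18 + 3 + 19)/6 = 34/3
E[X] = (1/8)·102/5 + (1/4)·43/2 + (5/8)·34/3 = 1801/120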